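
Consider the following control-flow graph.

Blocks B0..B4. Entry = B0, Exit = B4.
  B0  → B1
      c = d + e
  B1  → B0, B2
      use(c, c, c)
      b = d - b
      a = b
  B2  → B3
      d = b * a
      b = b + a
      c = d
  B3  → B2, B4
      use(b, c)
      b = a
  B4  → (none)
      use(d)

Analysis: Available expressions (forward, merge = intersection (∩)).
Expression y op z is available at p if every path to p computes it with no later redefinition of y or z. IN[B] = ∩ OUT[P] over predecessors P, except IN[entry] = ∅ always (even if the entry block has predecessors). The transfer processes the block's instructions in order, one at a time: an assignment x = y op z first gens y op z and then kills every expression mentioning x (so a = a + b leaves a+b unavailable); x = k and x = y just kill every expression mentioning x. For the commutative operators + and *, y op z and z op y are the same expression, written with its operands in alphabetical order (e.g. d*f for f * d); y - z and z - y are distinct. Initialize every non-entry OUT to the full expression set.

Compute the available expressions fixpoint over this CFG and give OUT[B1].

Converged values:
  B0:  IN={}  OUT={d+e}
  B1:  IN={d+e}  OUT={d+e}
  B2:  IN={}  OUT={}
  B3:  IN={}  OUT={}
  B4:  IN={}  OUT={}

Merge at B1: IN[B1] = OUT[B0] = {d+e}
Applying B1's transfer function to that IN value gives OUT[B1] (row B1 above).

Answer: {d+e}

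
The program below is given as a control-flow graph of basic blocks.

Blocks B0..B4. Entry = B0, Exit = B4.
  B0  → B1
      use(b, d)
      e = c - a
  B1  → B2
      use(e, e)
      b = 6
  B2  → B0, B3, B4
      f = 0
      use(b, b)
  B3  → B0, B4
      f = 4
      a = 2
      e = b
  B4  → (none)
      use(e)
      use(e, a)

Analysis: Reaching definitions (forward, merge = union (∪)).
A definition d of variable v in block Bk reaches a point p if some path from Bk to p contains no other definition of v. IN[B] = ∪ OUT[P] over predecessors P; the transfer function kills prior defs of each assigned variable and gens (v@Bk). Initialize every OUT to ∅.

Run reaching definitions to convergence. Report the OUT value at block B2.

Fixpoint table:
  B0:  IN={a@B3, b@B1, e@B0, e@B3, f@B2, f@B3}  OUT={a@B3, b@B1, e@B0, f@B2, f@B3}
  B1:  IN={a@B3, b@B1, e@B0, f@B2, f@B3}  OUT={a@B3, b@B1, e@B0, f@B2, f@B3}
  B2:  IN={a@B3, b@B1, e@B0, f@B2, f@B3}  OUT={a@B3, b@B1, e@B0, f@B2}
  B3:  IN={a@B3, b@B1, e@B0, f@B2}  OUT={a@B3, b@B1, e@B3, f@B3}
  B4:  IN={a@B3, b@B1, e@B0, e@B3, f@B2, f@B3}  OUT={a@B3, b@B1, e@B0, e@B3, f@B2, f@B3}

Merge at B2: IN[B2] = OUT[B1] = {a@B3, b@B1, e@B0, f@B2, f@B3}
Applying B2's transfer function to that IN value gives OUT[B2] (row B2 above).

Answer: {a@B3, b@B1, e@B0, f@B2}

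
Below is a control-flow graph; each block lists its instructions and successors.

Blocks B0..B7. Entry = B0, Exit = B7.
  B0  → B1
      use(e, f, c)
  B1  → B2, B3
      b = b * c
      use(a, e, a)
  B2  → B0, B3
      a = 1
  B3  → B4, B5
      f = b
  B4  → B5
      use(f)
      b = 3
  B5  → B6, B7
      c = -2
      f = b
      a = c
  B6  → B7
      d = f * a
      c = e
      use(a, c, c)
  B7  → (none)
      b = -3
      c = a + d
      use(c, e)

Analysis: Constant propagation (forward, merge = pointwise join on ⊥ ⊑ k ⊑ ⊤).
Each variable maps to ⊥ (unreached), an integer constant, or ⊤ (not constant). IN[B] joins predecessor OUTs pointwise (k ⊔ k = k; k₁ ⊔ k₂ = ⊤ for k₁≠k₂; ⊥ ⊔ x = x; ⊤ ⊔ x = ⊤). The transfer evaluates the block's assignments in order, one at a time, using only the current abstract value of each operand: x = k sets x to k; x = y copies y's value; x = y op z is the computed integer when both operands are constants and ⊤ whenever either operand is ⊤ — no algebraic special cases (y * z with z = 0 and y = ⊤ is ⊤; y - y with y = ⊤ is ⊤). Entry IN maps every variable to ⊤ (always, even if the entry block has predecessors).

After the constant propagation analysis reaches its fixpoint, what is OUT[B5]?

Fixpoint table:
  B0:   IN=(all ⊤)   OUT=(all ⊤)
  B1:   IN=(all ⊤)   OUT=(all ⊤)
  B2:   IN=(all ⊤)   OUT={a:1; rest ⊤}
  B3:   IN=(all ⊤)   OUT=(all ⊤)
  B4:   IN=(all ⊤)   OUT={b:3; rest ⊤}
  B5:   IN=(all ⊤)   OUT={a:-2, c:-2; rest ⊤}
  B6:   IN={a:-2, c:-2; rest ⊤}   OUT={a:-2; rest ⊤}
  B7:   IN={a:-2; rest ⊤}   OUT={a:-2, b:-3; rest ⊤}

Merge at B5: IN[B5] = OUT[B3] ⊔ OUT[B4] = {a: ⊤, b: ⊤, c: ⊤, d: ⊤, e: ⊤, f: ⊤}
Applying B5's transfer function to that IN value gives OUT[B5] (row B5 above).

Answer: {a: -2, b: ⊤, c: -2, d: ⊤, e: ⊤, f: ⊤}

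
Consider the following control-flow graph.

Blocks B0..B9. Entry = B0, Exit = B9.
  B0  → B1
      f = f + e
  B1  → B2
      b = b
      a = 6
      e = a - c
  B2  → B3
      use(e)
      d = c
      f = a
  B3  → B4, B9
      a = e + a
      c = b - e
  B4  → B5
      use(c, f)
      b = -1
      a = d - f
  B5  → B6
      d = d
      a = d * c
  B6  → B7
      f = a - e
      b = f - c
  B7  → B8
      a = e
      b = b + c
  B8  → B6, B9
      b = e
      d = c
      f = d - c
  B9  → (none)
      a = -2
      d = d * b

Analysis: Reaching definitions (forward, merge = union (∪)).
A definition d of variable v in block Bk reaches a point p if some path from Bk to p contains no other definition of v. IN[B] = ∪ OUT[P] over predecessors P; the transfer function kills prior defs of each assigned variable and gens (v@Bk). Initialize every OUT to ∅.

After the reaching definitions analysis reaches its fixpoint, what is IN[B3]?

Per-block solution:
  B0: | IN={} | OUT={f@B0}
  B1: | IN={f@B0} | OUT={a@B1, b@B1, e@B1, f@B0}
  B2: | IN={a@B1, b@B1, e@B1, f@B0} | OUT={a@B1, b@B1, d@B2, e@B1, f@B2}
  B3: | IN={a@B1, b@B1, d@B2, e@B1, f@B2} | OUT={a@B3, b@B1, c@B3, d@B2, e@B1, f@B2}
  B4: | IN={a@B3, b@B1, c@B3, d@B2, e@B1, f@B2} | OUT={a@B4, b@B4, c@B3, d@B2, e@B1, f@B2}
  B5: | IN={a@B4, b@B4, c@B3, d@B2, e@B1, f@B2} | OUT={a@B5, b@B4, c@B3, d@B5, e@B1, f@B2}
  B6: | IN={a@B5, a@B7, b@B4, b@B8, c@B3, d@B5, d@B8, e@B1, f@B2, f@B8} | OUT={a@B5, a@B7, b@B6, c@B3, d@B5, d@B8, e@B1, f@B6}
  B7: | IN={a@B5, a@B7, b@B6, c@B3, d@B5, d@B8, e@B1, f@B6} | OUT={a@B7, b@B7, c@B3, d@B5, d@B8, e@B1, f@B6}
  B8: | IN={a@B7, b@B7, c@B3, d@B5, d@B8, e@B1, f@B6} | OUT={a@B7, b@B8, c@B3, d@B8, e@B1, f@B8}
  B9: | IN={a@B3, a@B7, b@B1, b@B8, c@B3, d@B2, d@B8, e@B1, f@B2, f@B8} | OUT={a@B9, b@B1, b@B8, c@B3, d@B9, e@B1, f@B2, f@B8}

Merge at B3: IN[B3] = OUT[B2] = {a@B1, b@B1, d@B2, e@B1, f@B2}

Answer: {a@B1, b@B1, d@B2, e@B1, f@B2}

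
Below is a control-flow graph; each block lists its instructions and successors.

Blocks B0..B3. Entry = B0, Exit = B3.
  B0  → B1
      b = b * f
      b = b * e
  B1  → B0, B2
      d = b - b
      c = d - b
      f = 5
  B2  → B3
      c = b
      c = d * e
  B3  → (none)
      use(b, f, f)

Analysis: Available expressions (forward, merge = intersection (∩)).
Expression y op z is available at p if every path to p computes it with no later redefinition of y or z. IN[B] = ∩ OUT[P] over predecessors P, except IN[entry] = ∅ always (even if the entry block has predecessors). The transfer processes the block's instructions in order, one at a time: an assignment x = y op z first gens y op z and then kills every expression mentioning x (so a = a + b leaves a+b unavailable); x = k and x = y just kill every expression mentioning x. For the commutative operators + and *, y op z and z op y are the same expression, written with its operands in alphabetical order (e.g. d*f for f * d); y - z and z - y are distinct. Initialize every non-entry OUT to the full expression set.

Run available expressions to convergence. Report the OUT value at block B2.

Converged values:
  B0:  IN={}  OUT={}
  B1:  IN={}  OUT={b-b, d-b}
  B2:  IN={b-b, d-b}  OUT={b-b, d*e, d-b}
  B3:  IN={b-b, d*e, d-b}  OUT={b-b, d*e, d-b}

Merge at B2: IN[B2] = OUT[B1] = {b-b, d-b}
Applying B2's transfer function to that IN value gives OUT[B2] (row B2 above).

Answer: {b-b, d*e, d-b}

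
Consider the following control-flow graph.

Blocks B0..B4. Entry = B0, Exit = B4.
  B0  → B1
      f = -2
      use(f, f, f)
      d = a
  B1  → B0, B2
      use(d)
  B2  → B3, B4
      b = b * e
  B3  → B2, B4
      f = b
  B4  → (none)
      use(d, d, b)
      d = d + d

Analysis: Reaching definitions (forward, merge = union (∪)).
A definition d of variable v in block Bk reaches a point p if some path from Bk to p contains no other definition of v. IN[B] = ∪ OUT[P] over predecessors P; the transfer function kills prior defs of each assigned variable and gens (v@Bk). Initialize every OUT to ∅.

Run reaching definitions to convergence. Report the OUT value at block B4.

Answer: {b@B2, d@B4, f@B0, f@B3}

Trace:
Converged values:
  B0:  IN={d@B0, f@B0}  OUT={d@B0, f@B0}
  B1:  IN={d@B0, f@B0}  OUT={d@B0, f@B0}
  B2:  IN={b@B2, d@B0, f@B0, f@B3}  OUT={b@B2, d@B0, f@B0, f@B3}
  B3:  IN={b@B2, d@B0, f@B0, f@B3}  OUT={b@B2, d@B0, f@B3}
  B4:  IN={b@B2, d@B0, f@B0, f@B3}  OUT={b@B2, d@B4, f@B0, f@B3}

Merge at B4: IN[B4] = OUT[B2] ⊔ OUT[B3] = {b@B2, d@B0, f@B0, f@B3}
Applying B4's transfer function to that IN value gives OUT[B4] (row B4 above).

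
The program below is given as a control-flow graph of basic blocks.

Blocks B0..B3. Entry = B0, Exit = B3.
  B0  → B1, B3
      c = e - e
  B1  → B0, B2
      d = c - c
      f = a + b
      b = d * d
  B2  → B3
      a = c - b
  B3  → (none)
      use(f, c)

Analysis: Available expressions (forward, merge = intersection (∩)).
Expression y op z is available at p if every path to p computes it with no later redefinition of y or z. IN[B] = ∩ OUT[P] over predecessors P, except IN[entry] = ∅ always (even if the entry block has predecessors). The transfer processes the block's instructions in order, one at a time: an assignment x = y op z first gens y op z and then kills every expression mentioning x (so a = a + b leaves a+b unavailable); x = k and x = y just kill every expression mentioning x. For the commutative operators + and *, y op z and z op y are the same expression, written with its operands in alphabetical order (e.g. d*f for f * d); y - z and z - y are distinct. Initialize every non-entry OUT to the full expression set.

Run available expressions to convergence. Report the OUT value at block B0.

Converged values:
  B0:  IN={}  OUT={e-e}
  B1:  IN={e-e}  OUT={c-c, d*d, e-e}
  B2:  IN={c-c, d*d, e-e}  OUT={c-b, c-c, d*d, e-e}
  B3:  IN={e-e}  OUT={e-e}

Merge at B0 (entry node, so the boundary value {} is joined with the incoming edge(s)): IN[B0] = {} ∩ OUT[B1] = {}
Applying B0's transfer function to that IN value gives OUT[B0] (row B0 above).

Answer: {e-e}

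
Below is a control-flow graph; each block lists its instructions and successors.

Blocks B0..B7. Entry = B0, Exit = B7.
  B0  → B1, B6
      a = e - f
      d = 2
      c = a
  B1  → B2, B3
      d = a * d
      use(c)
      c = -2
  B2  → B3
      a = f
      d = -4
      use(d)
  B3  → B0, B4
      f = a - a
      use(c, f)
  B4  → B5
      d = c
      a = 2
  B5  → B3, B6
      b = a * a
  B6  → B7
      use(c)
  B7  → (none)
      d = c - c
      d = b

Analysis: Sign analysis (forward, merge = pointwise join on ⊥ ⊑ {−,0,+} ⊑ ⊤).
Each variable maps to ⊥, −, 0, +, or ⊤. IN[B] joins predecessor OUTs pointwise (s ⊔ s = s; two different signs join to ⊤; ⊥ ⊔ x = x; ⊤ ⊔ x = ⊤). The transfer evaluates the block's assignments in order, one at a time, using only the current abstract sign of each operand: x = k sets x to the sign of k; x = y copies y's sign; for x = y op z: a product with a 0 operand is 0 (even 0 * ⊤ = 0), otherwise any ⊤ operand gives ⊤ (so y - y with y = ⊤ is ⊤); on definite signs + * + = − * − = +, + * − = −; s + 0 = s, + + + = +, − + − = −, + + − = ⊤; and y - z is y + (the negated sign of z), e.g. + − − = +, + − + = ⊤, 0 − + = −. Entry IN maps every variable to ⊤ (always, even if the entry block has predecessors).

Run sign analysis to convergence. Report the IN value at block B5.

Fixpoint table:
  B0:   IN=(all ⊤)   OUT={d:+; rest ⊤}
  B1:   IN={d:+; rest ⊤}   OUT={c:-; rest ⊤}
  B2:   IN={c:-; rest ⊤}   OUT={c:-, d:-; rest ⊤}
  B3:   IN={c:-; rest ⊤}   OUT={c:-; rest ⊤}
  B4:   IN={c:-; rest ⊤}   OUT={a:+, c:-, d:-; rest ⊤}
  B5:   IN={a:+, c:-, d:-; rest ⊤}   OUT={a:+, b:+, c:-, d:-; rest ⊤}
  B6:   IN=(all ⊤)   OUT=(all ⊤)
  B7:   IN=(all ⊤)   OUT=(all ⊤)

Merge at B5: IN[B5] = OUT[B4] = {a: +, b: ⊤, c: -, d: -, e: ⊤, f: ⊤}

Answer: {a: +, b: ⊤, c: -, d: -, e: ⊤, f: ⊤}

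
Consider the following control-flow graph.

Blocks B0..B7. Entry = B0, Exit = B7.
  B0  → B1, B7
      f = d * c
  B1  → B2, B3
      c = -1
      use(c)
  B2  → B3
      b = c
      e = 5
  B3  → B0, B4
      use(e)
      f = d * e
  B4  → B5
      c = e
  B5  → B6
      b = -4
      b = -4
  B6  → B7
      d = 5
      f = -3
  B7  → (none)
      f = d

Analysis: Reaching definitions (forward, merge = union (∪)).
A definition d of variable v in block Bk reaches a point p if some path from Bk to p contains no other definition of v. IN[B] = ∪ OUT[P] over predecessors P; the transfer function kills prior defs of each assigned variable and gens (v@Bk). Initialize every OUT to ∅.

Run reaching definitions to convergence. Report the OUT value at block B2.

Converged values:
  B0:  IN={b@B2, c@B1, e@B2, f@B3}  OUT={b@B2, c@B1, e@B2, f@B0}
  B1:  IN={b@B2, c@B1, e@B2, f@B0}  OUT={b@B2, c@B1, e@B2, f@B0}
  B2:  IN={b@B2, c@B1, e@B2, f@B0}  OUT={b@B2, c@B1, e@B2, f@B0}
  B3:  IN={b@B2, c@B1, e@B2, f@B0}  OUT={b@B2, c@B1, e@B2, f@B3}
  B4:  IN={b@B2, c@B1, e@B2, f@B3}  OUT={b@B2, c@B4, e@B2, f@B3}
  B5:  IN={b@B2, c@B4, e@B2, f@B3}  OUT={b@B5, c@B4, e@B2, f@B3}
  B6:  IN={b@B5, c@B4, e@B2, f@B3}  OUT={b@B5, c@B4, d@B6, e@B2, f@B6}
  B7:  IN={b@B2, b@B5, c@B1, c@B4, d@B6, e@B2, f@B0, f@B6}  OUT={b@B2, b@B5, c@B1, c@B4, d@B6, e@B2, f@B7}

Merge at B2: IN[B2] = OUT[B1] = {b@B2, c@B1, e@B2, f@B0}
Applying B2's transfer function to that IN value gives OUT[B2] (row B2 above).

Answer: {b@B2, c@B1, e@B2, f@B0}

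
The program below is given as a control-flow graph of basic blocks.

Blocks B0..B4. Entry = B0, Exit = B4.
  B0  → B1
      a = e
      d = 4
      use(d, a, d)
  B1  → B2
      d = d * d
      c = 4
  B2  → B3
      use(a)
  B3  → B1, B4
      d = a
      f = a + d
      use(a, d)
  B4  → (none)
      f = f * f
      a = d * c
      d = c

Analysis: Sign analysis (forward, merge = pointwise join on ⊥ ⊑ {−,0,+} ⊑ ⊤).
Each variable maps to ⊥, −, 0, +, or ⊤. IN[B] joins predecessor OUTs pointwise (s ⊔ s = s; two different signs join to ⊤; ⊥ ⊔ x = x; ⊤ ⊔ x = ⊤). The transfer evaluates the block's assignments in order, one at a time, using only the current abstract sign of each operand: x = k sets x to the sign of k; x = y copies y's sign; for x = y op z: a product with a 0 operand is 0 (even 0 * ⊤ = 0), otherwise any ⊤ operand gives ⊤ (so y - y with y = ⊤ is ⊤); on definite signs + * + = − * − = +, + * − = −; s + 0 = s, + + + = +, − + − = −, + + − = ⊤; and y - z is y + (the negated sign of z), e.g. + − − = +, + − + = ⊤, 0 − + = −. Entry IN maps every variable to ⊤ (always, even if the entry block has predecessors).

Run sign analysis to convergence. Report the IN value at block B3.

Answer: {a: ⊤, b: ⊤, c: +, d: ⊤, e: ⊤, f: ⊤}

Trace:
Per-block solution:
  B0: | IN=(all ⊤) | OUT={d:+; rest ⊤}
  B1: | IN=(all ⊤) | OUT={c:+; rest ⊤}
  B2: | IN={c:+; rest ⊤} | OUT={c:+; rest ⊤}
  B3: | IN={c:+; rest ⊤} | OUT={c:+; rest ⊤}
  B4: | IN={c:+; rest ⊤} | OUT={c:+, d:+; rest ⊤}

Merge at B3: IN[B3] = OUT[B2] = {a: ⊤, b: ⊤, c: +, d: ⊤, e: ⊤, f: ⊤}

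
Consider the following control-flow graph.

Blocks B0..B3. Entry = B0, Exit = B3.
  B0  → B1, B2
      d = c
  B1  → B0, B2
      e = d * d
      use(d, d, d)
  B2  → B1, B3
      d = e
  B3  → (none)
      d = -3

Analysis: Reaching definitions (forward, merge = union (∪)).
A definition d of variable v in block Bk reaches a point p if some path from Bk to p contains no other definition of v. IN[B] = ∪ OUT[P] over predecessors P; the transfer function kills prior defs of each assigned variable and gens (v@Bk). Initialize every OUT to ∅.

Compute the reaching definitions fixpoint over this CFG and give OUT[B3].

Answer: {d@B3, e@B1}

Working:
Converged values:
  B0: | IN={d@B0, d@B2, e@B1} | OUT={d@B0, e@B1}
  B1: | IN={d@B0, d@B2, e@B1} | OUT={d@B0, d@B2, e@B1}
  B2: | IN={d@B0, d@B2, e@B1} | OUT={d@B2, e@B1}
  B3: | IN={d@B2, e@B1} | OUT={d@B3, e@B1}

Merge at B3: IN[B3] = OUT[B2] = {d@B2, e@B1}
Applying B3's transfer function to that IN value gives OUT[B3] (row B3 above).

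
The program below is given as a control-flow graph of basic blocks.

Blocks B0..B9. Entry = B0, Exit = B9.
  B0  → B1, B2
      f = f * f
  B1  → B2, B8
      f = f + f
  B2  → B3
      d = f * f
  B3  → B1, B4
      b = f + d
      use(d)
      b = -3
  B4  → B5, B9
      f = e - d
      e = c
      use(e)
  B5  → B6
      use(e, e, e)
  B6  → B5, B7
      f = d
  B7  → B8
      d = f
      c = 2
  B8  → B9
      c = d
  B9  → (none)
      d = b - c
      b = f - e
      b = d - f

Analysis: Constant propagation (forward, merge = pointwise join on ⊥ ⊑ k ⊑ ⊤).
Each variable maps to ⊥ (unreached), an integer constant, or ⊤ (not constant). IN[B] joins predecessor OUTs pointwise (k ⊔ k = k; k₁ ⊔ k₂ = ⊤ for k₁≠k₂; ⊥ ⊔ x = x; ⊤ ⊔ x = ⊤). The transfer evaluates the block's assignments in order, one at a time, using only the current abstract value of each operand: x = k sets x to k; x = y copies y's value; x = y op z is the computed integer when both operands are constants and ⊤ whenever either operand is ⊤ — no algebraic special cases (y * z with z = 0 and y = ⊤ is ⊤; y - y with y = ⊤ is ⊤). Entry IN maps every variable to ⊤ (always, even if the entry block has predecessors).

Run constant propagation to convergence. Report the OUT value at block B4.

Per-block solution:
  B0:   IN=(all ⊤)   OUT=(all ⊤)
  B1:   IN=(all ⊤)   OUT=(all ⊤)
  B2:   IN=(all ⊤)   OUT=(all ⊤)
  B3:   IN=(all ⊤)   OUT={b:-3; rest ⊤}
  B4:   IN={b:-3; rest ⊤}   OUT={b:-3; rest ⊤}
  B5:   IN={b:-3; rest ⊤}   OUT={b:-3; rest ⊤}
  B6:   IN={b:-3; rest ⊤}   OUT={b:-3; rest ⊤}
  B7:   IN={b:-3; rest ⊤}   OUT={b:-3, c:2; rest ⊤}
  B8:   IN=(all ⊤)   OUT=(all ⊤)
  B9:   IN=(all ⊤)   OUT=(all ⊤)

Merge at B4: IN[B4] = OUT[B3] = {a: ⊤, b: -3, c: ⊤, d: ⊤, e: ⊤, f: ⊤}
Applying B4's transfer function to that IN value gives OUT[B4] (row B4 above).

Answer: {a: ⊤, b: -3, c: ⊤, d: ⊤, e: ⊤, f: ⊤}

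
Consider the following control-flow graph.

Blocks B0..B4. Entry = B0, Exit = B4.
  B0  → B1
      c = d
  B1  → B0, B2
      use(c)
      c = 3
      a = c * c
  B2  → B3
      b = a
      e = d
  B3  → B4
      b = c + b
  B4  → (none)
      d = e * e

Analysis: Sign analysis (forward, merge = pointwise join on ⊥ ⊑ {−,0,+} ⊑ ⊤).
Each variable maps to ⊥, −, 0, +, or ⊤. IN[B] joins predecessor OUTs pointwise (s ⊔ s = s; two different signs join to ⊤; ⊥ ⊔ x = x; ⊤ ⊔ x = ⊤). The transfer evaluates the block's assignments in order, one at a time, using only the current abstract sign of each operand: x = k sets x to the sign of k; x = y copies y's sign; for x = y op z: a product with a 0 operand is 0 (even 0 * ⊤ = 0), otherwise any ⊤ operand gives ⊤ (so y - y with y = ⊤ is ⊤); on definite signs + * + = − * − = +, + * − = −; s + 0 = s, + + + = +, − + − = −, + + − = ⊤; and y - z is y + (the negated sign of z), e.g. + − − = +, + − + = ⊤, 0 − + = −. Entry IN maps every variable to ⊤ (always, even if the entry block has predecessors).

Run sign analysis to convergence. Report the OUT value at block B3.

Fixpoint table:
  B0:  IN=(all ⊤)  OUT=(all ⊤)
  B1:  IN=(all ⊤)  OUT={a:+, c:+; rest ⊤}
  B2:  IN={a:+, c:+; rest ⊤}  OUT={a:+, b:+, c:+; rest ⊤}
  B3:  IN={a:+, b:+, c:+; rest ⊤}  OUT={a:+, b:+, c:+; rest ⊤}
  B4:  IN={a:+, b:+, c:+; rest ⊤}  OUT={a:+, b:+, c:+; rest ⊤}

Merge at B3: IN[B3] = OUT[B2] = {a: +, b: +, c: +, d: ⊤, e: ⊤, f: ⊤}
Applying B3's transfer function to that IN value gives OUT[B3] (row B3 above).

Answer: {a: +, b: +, c: +, d: ⊤, e: ⊤, f: ⊤}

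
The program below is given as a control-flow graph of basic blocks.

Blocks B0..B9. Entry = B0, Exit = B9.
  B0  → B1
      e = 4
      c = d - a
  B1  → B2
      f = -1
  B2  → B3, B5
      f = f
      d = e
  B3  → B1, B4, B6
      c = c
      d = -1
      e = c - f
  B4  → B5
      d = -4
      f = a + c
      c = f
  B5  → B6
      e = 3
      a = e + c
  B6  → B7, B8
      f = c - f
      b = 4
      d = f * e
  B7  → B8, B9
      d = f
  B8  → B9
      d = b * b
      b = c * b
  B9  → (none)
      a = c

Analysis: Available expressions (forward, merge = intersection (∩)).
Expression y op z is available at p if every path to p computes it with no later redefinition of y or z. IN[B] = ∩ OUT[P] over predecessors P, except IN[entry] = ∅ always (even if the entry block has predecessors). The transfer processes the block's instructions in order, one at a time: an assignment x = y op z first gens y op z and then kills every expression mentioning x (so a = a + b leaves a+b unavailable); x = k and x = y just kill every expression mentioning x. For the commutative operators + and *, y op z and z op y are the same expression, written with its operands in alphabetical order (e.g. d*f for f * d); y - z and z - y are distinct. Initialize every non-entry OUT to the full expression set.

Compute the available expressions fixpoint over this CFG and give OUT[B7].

Answer: {e*f}

Working:
Converged values:
  B0:  IN={}  OUT={d-a}
  B1:  IN={}  OUT={}
  B2:  IN={}  OUT={}
  B3:  IN={}  OUT={c-f}
  B4:  IN={c-f}  OUT={}
  B5:  IN={}  OUT={c+e}
  B6:  IN={}  OUT={e*f}
  B7:  IN={e*f}  OUT={e*f}
  B8:  IN={e*f}  OUT={e*f}
  B9:  IN={e*f}  OUT={e*f}

Merge at B7: IN[B7] = OUT[B6] = {e*f}
Applying B7's transfer function to that IN value gives OUT[B7] (row B7 above).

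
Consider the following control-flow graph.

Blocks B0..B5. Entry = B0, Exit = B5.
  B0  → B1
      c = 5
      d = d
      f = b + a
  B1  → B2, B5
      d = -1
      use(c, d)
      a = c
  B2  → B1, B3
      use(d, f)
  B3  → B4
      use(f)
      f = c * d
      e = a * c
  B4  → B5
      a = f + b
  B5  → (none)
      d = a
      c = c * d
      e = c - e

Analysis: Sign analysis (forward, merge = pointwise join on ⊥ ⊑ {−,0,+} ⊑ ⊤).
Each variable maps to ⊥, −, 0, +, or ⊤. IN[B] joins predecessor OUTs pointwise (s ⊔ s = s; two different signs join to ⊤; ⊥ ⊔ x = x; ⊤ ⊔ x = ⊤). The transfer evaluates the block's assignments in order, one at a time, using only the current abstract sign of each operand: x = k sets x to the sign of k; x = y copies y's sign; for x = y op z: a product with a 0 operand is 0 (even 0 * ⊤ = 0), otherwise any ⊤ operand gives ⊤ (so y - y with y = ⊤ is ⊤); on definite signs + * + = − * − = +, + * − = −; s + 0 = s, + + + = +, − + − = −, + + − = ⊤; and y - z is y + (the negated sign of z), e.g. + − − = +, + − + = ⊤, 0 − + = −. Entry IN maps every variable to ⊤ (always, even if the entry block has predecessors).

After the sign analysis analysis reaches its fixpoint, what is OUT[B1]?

Answer: {a: +, b: ⊤, c: +, d: -, e: ⊤, f: ⊤}

Working:
Per-block solution:
  B0:   IN=(all ⊤)   OUT={c:+; rest ⊤}
  B1:   IN={c:+; rest ⊤}   OUT={a:+, c:+, d:-; rest ⊤}
  B2:   IN={a:+, c:+, d:-; rest ⊤}   OUT={a:+, c:+, d:-; rest ⊤}
  B3:   IN={a:+, c:+, d:-; rest ⊤}   OUT={a:+, c:+, d:-, e:+, f:-; rest ⊤}
  B4:   IN={a:+, c:+, d:-, e:+, f:-; rest ⊤}   OUT={c:+, d:-, e:+, f:-; rest ⊤}
  B5:   IN={c:+, d:-; rest ⊤}   OUT=(all ⊤)

Merge at B1: IN[B1] = OUT[B0] ⊔ OUT[B2] = {a: ⊤, b: ⊤, c: +, d: ⊤, e: ⊤, f: ⊤}
Applying B1's transfer function to that IN value gives OUT[B1] (row B1 above).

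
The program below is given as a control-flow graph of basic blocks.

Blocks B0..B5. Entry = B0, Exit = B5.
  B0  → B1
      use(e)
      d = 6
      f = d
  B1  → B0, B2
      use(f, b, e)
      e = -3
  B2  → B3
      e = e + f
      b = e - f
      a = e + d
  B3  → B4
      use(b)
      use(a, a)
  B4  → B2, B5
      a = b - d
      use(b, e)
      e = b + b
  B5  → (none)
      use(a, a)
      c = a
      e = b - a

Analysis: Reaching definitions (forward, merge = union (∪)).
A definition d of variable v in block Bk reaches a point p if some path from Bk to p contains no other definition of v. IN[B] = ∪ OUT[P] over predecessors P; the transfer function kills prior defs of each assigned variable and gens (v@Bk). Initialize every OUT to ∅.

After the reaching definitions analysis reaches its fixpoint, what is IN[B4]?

Per-block solution:
  B0:  IN={d@B0, e@B1, f@B0}  OUT={d@B0, e@B1, f@B0}
  B1:  IN={d@B0, e@B1, f@B0}  OUT={d@B0, e@B1, f@B0}
  B2:  IN={a@B4, b@B2, d@B0, e@B1, e@B4, f@B0}  OUT={a@B2, b@B2, d@B0, e@B2, f@B0}
  B3:  IN={a@B2, b@B2, d@B0, e@B2, f@B0}  OUT={a@B2, b@B2, d@B0, e@B2, f@B0}
  B4:  IN={a@B2, b@B2, d@B0, e@B2, f@B0}  OUT={a@B4, b@B2, d@B0, e@B4, f@B0}
  B5:  IN={a@B4, b@B2, d@B0, e@B4, f@B0}  OUT={a@B4, b@B2, c@B5, d@B0, e@B5, f@B0}

Merge at B4: IN[B4] = OUT[B3] = {a@B2, b@B2, d@B0, e@B2, f@B0}

Answer: {a@B2, b@B2, d@B0, e@B2, f@B0}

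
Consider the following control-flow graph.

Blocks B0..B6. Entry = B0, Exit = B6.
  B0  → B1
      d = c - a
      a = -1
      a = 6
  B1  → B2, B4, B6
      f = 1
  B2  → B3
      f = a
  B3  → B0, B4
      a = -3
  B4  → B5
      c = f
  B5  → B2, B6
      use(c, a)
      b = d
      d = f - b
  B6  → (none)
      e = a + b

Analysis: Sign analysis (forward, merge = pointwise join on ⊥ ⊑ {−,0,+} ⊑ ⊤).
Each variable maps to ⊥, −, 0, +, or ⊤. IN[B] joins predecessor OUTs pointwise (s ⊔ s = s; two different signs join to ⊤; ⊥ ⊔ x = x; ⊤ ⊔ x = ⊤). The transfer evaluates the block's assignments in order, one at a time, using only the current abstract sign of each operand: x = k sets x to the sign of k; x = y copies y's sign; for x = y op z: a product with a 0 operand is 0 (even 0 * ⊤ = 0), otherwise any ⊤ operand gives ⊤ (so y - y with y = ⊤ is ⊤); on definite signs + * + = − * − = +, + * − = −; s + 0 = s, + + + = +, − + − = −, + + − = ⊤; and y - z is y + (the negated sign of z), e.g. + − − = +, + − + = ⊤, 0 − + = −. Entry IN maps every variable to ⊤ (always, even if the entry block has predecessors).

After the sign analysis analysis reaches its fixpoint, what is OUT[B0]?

Fixpoint table:
  B0:  IN=(all ⊤)  OUT={a:+; rest ⊤}
  B1:  IN={a:+; rest ⊤}  OUT={a:+, f:+; rest ⊤}
  B2:  IN=(all ⊤)  OUT=(all ⊤)
  B3:  IN=(all ⊤)  OUT={a:-; rest ⊤}
  B4:  IN=(all ⊤)  OUT=(all ⊤)
  B5:  IN=(all ⊤)  OUT=(all ⊤)
  B6:  IN=(all ⊤)  OUT=(all ⊤)

Merge at B0 (entry node, so the boundary value (all ⊤) is joined with the incoming edge(s)): IN[B0] = (all ⊤) ⊔ OUT[B3] = {a: ⊤, b: ⊤, c: ⊤, d: ⊤, e: ⊤, f: ⊤}
Applying B0's transfer function to that IN value gives OUT[B0] (row B0 above).

Answer: {a: +, b: ⊤, c: ⊤, d: ⊤, e: ⊤, f: ⊤}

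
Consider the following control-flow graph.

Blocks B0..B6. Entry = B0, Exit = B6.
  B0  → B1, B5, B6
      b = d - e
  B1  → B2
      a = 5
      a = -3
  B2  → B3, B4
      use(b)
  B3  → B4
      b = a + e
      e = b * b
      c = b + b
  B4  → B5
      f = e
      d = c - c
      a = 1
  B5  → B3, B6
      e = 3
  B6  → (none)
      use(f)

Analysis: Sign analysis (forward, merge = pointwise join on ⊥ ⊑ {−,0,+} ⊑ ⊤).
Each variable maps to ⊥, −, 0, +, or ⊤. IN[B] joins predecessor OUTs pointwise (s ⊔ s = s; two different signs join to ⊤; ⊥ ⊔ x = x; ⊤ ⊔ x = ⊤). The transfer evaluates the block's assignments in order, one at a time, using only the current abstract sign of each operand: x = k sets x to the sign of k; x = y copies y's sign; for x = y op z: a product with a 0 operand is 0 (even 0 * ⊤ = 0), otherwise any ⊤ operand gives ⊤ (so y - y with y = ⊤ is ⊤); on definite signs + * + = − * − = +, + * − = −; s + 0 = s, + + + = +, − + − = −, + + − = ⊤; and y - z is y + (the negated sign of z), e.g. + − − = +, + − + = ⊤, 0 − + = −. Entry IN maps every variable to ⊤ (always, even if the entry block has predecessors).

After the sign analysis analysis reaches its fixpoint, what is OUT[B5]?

Answer: {a: ⊤, b: ⊤, c: ⊤, d: ⊤, e: +, f: ⊤}

Trace:
Per-block solution:
  B0: | IN=(all ⊤) | OUT=(all ⊤)
  B1: | IN=(all ⊤) | OUT={a:-; rest ⊤}
  B2: | IN={a:-; rest ⊤} | OUT={a:-; rest ⊤}
  B3: | IN=(all ⊤) | OUT=(all ⊤)
  B4: | IN=(all ⊤) | OUT={a:+; rest ⊤}
  B5: | IN=(all ⊤) | OUT={e:+; rest ⊤}
  B6: | IN=(all ⊤) | OUT=(all ⊤)

Merge at B5: IN[B5] = OUT[B0] ⊔ OUT[B4] = {a: ⊤, b: ⊤, c: ⊤, d: ⊤, e: ⊤, f: ⊤}
Applying B5's transfer function to that IN value gives OUT[B5] (row B5 above).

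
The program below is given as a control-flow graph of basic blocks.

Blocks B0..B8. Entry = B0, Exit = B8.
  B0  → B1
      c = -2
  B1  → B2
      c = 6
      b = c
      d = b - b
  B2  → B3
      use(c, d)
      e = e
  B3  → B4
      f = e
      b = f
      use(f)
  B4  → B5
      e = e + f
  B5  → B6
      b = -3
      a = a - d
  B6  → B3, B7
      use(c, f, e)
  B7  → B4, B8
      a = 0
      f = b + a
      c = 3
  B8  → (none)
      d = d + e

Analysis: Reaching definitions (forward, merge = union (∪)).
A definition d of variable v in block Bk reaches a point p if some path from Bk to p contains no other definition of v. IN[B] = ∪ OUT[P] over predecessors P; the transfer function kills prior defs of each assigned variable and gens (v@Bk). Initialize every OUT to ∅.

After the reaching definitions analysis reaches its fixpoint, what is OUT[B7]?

Answer: {a@B7, b@B5, c@B7, d@B1, e@B4, f@B7}

Derivation:
Per-block solution:
  B0:  IN={}  OUT={c@B0}
  B1:  IN={c@B0}  OUT={b@B1, c@B1, d@B1}
  B2:  IN={b@B1, c@B1, d@B1}  OUT={b@B1, c@B1, d@B1, e@B2}
  B3:  IN={a@B5, b@B1, b@B5, c@B1, c@B7, d@B1, e@B2, e@B4, f@B3, f@B7}  OUT={a@B5, b@B3, c@B1, c@B7, d@B1, e@B2, e@B4, f@B3}
  B4:  IN={a@B5, a@B7, b@B3, b@B5, c@B1, c@B7, d@B1, e@B2, e@B4, f@B3, f@B7}  OUT={a@B5, a@B7, b@B3, b@B5, c@B1, c@B7, d@B1, e@B4, f@B3, f@B7}
  B5:  IN={a@B5, a@B7, b@B3, b@B5, c@B1, c@B7, d@B1, e@B4, f@B3, f@B7}  OUT={a@B5, b@B5, c@B1, c@B7, d@B1, e@B4, f@B3, f@B7}
  B6:  IN={a@B5, b@B5, c@B1, c@B7, d@B1, e@B4, f@B3, f@B7}  OUT={a@B5, b@B5, c@B1, c@B7, d@B1, e@B4, f@B3, f@B7}
  B7:  IN={a@B5, b@B5, c@B1, c@B7, d@B1, e@B4, f@B3, f@B7}  OUT={a@B7, b@B5, c@B7, d@B1, e@B4, f@B7}
  B8:  IN={a@B7, b@B5, c@B7, d@B1, e@B4, f@B7}  OUT={a@B7, b@B5, c@B7, d@B8, e@B4, f@B7}

Merge at B7: IN[B7] = OUT[B6] = {a@B5, b@B5, c@B1, c@B7, d@B1, e@B4, f@B3, f@B7}
Applying B7's transfer function to that IN value gives OUT[B7] (row B7 above).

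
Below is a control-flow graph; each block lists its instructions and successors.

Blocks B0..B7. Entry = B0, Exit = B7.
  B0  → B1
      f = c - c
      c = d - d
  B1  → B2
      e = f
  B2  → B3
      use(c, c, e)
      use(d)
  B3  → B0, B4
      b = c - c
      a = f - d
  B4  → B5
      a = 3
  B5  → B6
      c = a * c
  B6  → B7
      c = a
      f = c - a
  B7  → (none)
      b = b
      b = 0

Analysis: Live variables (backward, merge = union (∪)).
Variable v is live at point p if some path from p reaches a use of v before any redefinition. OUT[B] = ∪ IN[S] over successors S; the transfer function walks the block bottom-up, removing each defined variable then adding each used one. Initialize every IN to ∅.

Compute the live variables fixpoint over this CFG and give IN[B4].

Fixpoint table:
  B0:   IN={c, d}   OUT={c, d, f}
  B1:   IN={c, d, f}   OUT={c, d, e, f}
  B2:   IN={c, d, e, f}   OUT={c, d, f}
  B3:   IN={c, d, f}   OUT={b, c, d}
  B4:   IN={b, c}   OUT={a, b, c}
  B5:   IN={a, b, c}   OUT={a, b}
  B6:   IN={a, b}   OUT={b}
  B7:   IN={b}   OUT={}

Merge at B4: OUT[B4] = IN[B5] = {a, b, c}
Applying B4's transfer function to that OUT value gives IN[B4] (row B4 above).

Answer: {b, c}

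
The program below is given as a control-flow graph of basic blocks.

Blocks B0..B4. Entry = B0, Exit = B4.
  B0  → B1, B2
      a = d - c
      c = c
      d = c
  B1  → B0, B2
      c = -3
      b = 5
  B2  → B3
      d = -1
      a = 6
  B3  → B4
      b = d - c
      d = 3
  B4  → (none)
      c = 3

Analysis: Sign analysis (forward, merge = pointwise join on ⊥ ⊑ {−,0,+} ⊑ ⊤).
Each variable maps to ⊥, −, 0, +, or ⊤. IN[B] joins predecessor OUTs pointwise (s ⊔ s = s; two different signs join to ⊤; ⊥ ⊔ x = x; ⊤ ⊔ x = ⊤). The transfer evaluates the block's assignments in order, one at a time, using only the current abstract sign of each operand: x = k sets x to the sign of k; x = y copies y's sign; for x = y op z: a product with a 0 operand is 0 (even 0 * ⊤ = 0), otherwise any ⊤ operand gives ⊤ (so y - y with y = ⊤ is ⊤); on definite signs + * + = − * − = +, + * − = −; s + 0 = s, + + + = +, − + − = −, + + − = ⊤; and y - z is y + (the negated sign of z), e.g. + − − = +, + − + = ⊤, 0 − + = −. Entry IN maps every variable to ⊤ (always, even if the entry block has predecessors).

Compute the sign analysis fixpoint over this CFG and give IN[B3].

Answer: {a: +, b: ⊤, c: ⊤, d: -, e: ⊤, f: ⊤}

Derivation:
Fixpoint table:
  B0: | IN=(all ⊤) | OUT=(all ⊤)
  B1: | IN=(all ⊤) | OUT={b:+, c:-; rest ⊤}
  B2: | IN=(all ⊤) | OUT={a:+, d:-; rest ⊤}
  B3: | IN={a:+, d:-; rest ⊤} | OUT={a:+, d:+; rest ⊤}
  B4: | IN={a:+, d:+; rest ⊤} | OUT={a:+, c:+, d:+; rest ⊤}

Merge at B3: IN[B3] = OUT[B2] = {a: +, b: ⊤, c: ⊤, d: -, e: ⊤, f: ⊤}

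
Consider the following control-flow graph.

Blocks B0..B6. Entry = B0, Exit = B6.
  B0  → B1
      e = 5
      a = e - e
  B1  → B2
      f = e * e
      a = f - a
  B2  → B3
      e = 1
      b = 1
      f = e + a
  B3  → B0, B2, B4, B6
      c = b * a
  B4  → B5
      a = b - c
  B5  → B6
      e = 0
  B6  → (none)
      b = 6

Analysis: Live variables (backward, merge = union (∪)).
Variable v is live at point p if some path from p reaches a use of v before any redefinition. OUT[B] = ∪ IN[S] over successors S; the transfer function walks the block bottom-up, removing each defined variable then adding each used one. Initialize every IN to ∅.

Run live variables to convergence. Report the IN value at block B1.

Answer: {a, e}

Working:
Fixpoint table:
  B0:   IN={}   OUT={a, e}
  B1:   IN={a, e}   OUT={a}
  B2:   IN={a}   OUT={a, b}
  B3:   IN={a, b}   OUT={a, b, c}
  B4:   IN={b, c}   OUT={}
  B5:   IN={}   OUT={}
  B6:   IN={}   OUT={}

Merge at B1: OUT[B1] = IN[B2] = {a}
Applying B1's transfer function to that OUT value gives IN[B1] (row B1 above).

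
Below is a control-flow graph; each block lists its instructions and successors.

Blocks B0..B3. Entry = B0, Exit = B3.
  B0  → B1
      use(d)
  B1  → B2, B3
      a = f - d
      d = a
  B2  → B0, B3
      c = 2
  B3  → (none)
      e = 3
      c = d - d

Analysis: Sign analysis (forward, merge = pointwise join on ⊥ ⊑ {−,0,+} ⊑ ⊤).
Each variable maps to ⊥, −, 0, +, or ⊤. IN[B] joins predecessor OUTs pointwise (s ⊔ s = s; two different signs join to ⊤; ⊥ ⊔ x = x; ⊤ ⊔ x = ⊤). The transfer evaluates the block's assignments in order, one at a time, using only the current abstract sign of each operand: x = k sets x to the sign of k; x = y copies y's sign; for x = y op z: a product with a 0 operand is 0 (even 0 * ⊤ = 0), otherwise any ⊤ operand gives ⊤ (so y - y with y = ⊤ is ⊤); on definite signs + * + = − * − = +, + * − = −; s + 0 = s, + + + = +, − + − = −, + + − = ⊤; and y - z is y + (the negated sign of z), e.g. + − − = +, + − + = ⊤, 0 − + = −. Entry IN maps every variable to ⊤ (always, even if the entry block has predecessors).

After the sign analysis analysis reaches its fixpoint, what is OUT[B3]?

Answer: {a: ⊤, b: ⊤, c: ⊤, d: ⊤, e: +, f: ⊤}

Working:
Per-block solution:
  B0: | IN=(all ⊤) | OUT=(all ⊤)
  B1: | IN=(all ⊤) | OUT=(all ⊤)
  B2: | IN=(all ⊤) | OUT={c:+; rest ⊤}
  B3: | IN=(all ⊤) | OUT={e:+; rest ⊤}

Merge at B3: IN[B3] = OUT[B1] ⊔ OUT[B2] = {a: ⊤, b: ⊤, c: ⊤, d: ⊤, e: ⊤, f: ⊤}
Applying B3's transfer function to that IN value gives OUT[B3] (row B3 above).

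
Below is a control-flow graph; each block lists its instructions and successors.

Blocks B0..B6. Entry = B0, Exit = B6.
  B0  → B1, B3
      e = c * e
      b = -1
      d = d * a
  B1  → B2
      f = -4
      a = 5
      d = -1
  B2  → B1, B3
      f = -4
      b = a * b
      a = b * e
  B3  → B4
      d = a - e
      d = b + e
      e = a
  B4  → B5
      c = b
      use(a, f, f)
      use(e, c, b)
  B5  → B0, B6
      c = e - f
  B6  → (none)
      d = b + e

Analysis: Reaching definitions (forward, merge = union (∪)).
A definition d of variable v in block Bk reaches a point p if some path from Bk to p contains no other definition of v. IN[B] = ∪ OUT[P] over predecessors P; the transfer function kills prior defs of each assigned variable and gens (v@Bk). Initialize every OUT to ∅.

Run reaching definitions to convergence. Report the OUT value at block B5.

Fixpoint table:
  B0: | IN={a@B2, b@B0, b@B2, c@B5, d@B3, e@B3, f@B2} | OUT={a@B2, b@B0, c@B5, d@B0, e@B0, f@B2}
  B1: | IN={a@B2, b@B0, b@B2, c@B5, d@B0, d@B1, e@B0, f@B2} | OUT={a@B1, b@B0, b@B2, c@B5, d@B1, e@B0, f@B1}
  B2: | IN={a@B1, b@B0, b@B2, c@B5, d@B1, e@B0, f@B1} | OUT={a@B2, b@B2, c@B5, d@B1, e@B0, f@B2}
  B3: | IN={a@B2, b@B0, b@B2, c@B5, d@B0, d@B1, e@B0, f@B2} | OUT={a@B2, b@B0, b@B2, c@B5, d@B3, e@B3, f@B2}
  B4: | IN={a@B2, b@B0, b@B2, c@B5, d@B3, e@B3, f@B2} | OUT={a@B2, b@B0, b@B2, c@B4, d@B3, e@B3, f@B2}
  B5: | IN={a@B2, b@B0, b@B2, c@B4, d@B3, e@B3, f@B2} | OUT={a@B2, b@B0, b@B2, c@B5, d@B3, e@B3, f@B2}
  B6: | IN={a@B2, b@B0, b@B2, c@B5, d@B3, e@B3, f@B2} | OUT={a@B2, b@B0, b@B2, c@B5, d@B6, e@B3, f@B2}

Merge at B5: IN[B5] = OUT[B4] = {a@B2, b@B0, b@B2, c@B4, d@B3, e@B3, f@B2}
Applying B5's transfer function to that IN value gives OUT[B5] (row B5 above).

Answer: {a@B2, b@B0, b@B2, c@B5, d@B3, e@B3, f@B2}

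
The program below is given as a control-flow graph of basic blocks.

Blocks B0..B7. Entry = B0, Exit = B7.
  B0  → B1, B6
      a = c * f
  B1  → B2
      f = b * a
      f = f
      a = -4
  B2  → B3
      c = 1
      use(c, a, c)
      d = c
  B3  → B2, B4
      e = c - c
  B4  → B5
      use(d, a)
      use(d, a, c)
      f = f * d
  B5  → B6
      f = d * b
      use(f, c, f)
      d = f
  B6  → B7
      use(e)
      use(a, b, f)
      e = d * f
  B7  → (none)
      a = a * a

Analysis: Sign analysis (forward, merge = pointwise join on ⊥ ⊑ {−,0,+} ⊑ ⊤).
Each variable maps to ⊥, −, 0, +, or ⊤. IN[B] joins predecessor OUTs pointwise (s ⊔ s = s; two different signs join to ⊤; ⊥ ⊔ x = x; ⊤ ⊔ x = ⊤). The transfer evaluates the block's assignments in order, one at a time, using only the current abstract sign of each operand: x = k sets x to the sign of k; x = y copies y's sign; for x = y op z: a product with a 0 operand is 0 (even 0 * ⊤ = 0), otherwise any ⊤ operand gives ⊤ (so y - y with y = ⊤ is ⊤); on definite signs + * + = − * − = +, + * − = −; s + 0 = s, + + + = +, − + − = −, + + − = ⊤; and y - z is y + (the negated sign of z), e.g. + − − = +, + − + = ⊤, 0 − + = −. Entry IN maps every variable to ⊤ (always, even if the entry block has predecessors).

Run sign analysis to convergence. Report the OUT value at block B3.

Answer: {a: -, b: ⊤, c: +, d: +, e: ⊤, f: ⊤}

Trace:
Per-block solution:
  B0:  IN=(all ⊤)  OUT=(all ⊤)
  B1:  IN=(all ⊤)  OUT={a:-; rest ⊤}
  B2:  IN={a:-; rest ⊤}  OUT={a:-, c:+, d:+; rest ⊤}
  B3:  IN={a:-, c:+, d:+; rest ⊤}  OUT={a:-, c:+, d:+; rest ⊤}
  B4:  IN={a:-, c:+, d:+; rest ⊤}  OUT={a:-, c:+, d:+; rest ⊤}
  B5:  IN={a:-, c:+, d:+; rest ⊤}  OUT={a:-, c:+; rest ⊤}
  B6:  IN=(all ⊤)  OUT=(all ⊤)
  B7:  IN=(all ⊤)  OUT=(all ⊤)

Merge at B3: IN[B3] = OUT[B2] = {a: -, b: ⊤, c: +, d: +, e: ⊤, f: ⊤}
Applying B3's transfer function to that IN value gives OUT[B3] (row B3 above).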